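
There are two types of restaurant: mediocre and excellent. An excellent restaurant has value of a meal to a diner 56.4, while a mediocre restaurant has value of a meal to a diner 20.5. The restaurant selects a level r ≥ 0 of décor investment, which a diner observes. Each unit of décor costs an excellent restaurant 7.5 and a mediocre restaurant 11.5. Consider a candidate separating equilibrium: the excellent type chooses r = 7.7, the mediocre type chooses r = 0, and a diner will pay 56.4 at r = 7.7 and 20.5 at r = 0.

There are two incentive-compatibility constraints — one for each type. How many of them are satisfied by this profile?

Excellent type: signal → 56.4 − 7.5 × 7.7 = -1.35; deviate to 0 → 20.5. IC fails (-1.35 < 20.5).
Mediocre type: stay at 0 → 20.5; mimic → 56.4 − 11.5 × 7.7 = -32.15. IC holds (20.5 ≥ -32.15).
1 of 2 constraints hold, so this profile is not an equilibrium.

1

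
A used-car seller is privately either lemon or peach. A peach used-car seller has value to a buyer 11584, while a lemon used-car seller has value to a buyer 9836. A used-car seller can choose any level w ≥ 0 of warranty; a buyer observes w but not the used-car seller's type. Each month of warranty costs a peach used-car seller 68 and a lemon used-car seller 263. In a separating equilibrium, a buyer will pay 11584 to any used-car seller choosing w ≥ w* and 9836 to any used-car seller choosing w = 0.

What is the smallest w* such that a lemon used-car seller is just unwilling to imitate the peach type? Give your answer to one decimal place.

6.6

A lemon used-car seller choosing w = 0 receives 9836.
Imitating at w* instead would pay 11584 at cost 263·w*, netting 11584 − 263·w*.
Indifference: 9836 = 11584 − 263·w*, so w* = (11584 − 9836) / 263 ≈ 6.6.
This is the lemon type's binding incentive-compatibility constraint; any w ≥ 6.6 sustains separation on that side.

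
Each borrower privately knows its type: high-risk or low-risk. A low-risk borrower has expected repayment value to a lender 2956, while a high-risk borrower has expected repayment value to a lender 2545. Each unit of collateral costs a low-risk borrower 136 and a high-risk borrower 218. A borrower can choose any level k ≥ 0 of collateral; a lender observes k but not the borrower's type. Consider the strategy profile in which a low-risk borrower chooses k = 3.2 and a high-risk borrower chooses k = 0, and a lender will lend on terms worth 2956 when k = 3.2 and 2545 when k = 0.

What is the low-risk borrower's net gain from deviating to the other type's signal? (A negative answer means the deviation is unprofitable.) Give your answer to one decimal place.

Playing k = 3.2 the low-risk borrower receives 2956 − 136 × 3.2 = 2520.8.
Deviating to k = 0 yields 2545 instead.
Gain from deviating: 2545 − 2520.8 = 24.2.
The gain is positive, so the low-risk type's incentive-compatibility constraint is violated — this profile is not a separating equilibrium.

24.2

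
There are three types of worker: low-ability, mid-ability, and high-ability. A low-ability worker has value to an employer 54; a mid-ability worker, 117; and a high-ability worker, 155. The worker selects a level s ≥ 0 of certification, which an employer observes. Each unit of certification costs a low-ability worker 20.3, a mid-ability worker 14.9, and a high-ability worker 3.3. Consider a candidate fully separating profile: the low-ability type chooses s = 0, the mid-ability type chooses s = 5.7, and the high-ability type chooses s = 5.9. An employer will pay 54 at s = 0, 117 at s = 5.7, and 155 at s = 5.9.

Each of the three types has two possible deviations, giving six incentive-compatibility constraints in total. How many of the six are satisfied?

4

High-ability (own payoff 155 − 3.3×5.9 = 135.53): to s=0 gives 54 → no gain ✓; to s=5.7 gives 117 − 3.3×5.7 = 98.19 → no gain ✓.
Mid-ability (own payoff 117 − 14.9×5.7 = 32.07): to s=0 gives 54 → profitable ✗; to s=5.9 gives 155 − 14.9×5.9 = 67.09 → profitable ✗.
Low-ability (own payoff 54): to s=5.7 gives 117 − 20.3×5.7 = 1.29 → no gain ✓; to s=5.9 gives 155 − 20.3×5.9 = 35.23 → no gain ✓.
4 of the 6 constraints hold; not an equilibrium.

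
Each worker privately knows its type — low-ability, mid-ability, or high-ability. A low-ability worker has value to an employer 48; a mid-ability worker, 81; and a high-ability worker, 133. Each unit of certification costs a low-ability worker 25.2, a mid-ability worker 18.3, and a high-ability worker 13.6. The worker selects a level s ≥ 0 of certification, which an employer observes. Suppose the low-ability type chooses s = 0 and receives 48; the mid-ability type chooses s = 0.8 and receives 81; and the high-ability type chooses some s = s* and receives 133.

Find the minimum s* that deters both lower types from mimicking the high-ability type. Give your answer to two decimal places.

3.64

Low-ability type (on-path payoff 48) won't mimic when 48 ≥ 133 − 25.2·s*, i.e. s* ≥ 3.37.
Mid-ability type (on-path payoff 81 − 18.3×0.8 = 66.36) won't mimic when 66.36 ≥ 133 − 18.3·s*, i.e. s* ≥ 3.64.
Both must hold, so s* = max(3.37, 3.64) = 3.64. The mid-ability type's constraint binds.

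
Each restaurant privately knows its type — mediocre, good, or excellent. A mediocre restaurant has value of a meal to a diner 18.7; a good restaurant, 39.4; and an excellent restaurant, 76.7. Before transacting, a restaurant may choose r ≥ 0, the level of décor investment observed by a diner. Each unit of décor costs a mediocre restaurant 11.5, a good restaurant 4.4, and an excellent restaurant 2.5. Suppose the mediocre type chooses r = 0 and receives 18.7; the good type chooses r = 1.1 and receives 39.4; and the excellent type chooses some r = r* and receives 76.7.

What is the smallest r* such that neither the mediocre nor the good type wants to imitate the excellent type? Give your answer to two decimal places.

9.58

Good type (on-path payoff 39.4 − 4.4×1.1 = 34.56) won't mimic when 34.56 ≥ 76.7 − 4.4·r*, i.e. r* ≥ 9.58.
Mediocre type (on-path payoff 18.7) won't mimic when 18.7 ≥ 76.7 − 11.5·r*, i.e. r* ≥ 5.04.
Both must hold, so r* = max(5.04, 9.58) = 9.58. The good type's constraint binds.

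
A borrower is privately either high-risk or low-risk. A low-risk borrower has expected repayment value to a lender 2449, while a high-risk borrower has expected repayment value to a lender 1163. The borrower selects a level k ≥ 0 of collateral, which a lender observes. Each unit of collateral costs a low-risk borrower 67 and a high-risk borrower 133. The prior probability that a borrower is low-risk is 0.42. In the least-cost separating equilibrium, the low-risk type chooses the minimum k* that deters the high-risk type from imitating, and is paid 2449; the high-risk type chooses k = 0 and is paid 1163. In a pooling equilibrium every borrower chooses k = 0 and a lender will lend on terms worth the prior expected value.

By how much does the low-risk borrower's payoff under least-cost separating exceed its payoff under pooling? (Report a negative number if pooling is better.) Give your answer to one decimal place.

98.0

Least-cost separating signal: k* solves 1163 = 2449 − 133·k*, so k* = (2449 − 1163)/133 ≈ 9.6692.
Low-risk type's separating payoff: 2449 − 67 × k* = 2449 − 67 × (2449 − 1163)/133 = 2449 − 86162/133 ≈ 1801.165.
Pooling payoff: 0.42 × 2449 + 0.58 × 1163 = 1703.12.
Difference: 1801.165 − 1703.12 = 98.045, i.e. 98.0 to one decimal place.
The low-risk type prefers to separate.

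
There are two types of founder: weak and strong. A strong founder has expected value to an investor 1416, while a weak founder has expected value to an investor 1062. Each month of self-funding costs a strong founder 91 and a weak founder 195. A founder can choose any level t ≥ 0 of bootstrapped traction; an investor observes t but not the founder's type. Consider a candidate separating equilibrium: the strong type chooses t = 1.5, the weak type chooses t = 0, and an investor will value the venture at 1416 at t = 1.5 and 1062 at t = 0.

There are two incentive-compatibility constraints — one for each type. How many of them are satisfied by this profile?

1

Strong type: signal → 1416 − 91 × 1.5 = 1279.5; deviate to 0 → 1062. IC holds (1279.5 ≥ 1062).
Weak type: stay at 0 → 1062; mimic → 1416 − 195 × 1.5 = 1123.5. IC fails (1062 < 1123.5).
1 of 2 constraints hold, so this profile is not an equilibrium.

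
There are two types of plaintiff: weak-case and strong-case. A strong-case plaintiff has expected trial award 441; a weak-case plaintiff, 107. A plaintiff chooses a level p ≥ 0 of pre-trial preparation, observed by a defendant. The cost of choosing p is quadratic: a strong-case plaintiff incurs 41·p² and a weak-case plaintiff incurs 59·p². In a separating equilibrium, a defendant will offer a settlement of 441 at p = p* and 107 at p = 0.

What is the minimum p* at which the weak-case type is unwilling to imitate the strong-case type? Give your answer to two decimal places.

2.38

The weak-case type at p = 0 receives 107; imitating at p* yields 441 − 59·p*².
Indifference: 107 = 441 − 59·p*², so p*² = (441 − 107) / 59 ≈ 5.6610.
p* = √5.6610 ≈ 2.38.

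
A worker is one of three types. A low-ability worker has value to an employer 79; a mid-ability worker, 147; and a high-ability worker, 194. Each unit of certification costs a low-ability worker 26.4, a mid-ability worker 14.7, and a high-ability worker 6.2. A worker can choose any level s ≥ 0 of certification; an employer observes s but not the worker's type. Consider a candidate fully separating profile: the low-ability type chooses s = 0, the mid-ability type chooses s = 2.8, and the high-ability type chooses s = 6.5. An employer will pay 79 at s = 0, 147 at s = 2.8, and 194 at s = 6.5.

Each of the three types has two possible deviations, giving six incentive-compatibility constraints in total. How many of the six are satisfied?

Mid-ability (own payoff 147 − 14.7×2.8 = 105.84): to s=0 gives 79 → no gain ✓; to s=6.5 gives 194 − 14.7×6.5 = 98.45 → no gain ✓.
High-ability (own payoff 194 − 6.2×6.5 = 153.7): to s=0 gives 79 → no gain ✓; to s=2.8 gives 147 − 6.2×2.8 = 129.64 → no gain ✓.
Low-ability (own payoff 79): to s=2.8 gives 147 − 26.4×2.8 = 73.08 → no gain ✓; to s=6.5 gives 194 − 26.4×6.5 = 22.4 → no gain ✓.
6 of the 6 constraints hold; this profile is a separating equilibrium.

6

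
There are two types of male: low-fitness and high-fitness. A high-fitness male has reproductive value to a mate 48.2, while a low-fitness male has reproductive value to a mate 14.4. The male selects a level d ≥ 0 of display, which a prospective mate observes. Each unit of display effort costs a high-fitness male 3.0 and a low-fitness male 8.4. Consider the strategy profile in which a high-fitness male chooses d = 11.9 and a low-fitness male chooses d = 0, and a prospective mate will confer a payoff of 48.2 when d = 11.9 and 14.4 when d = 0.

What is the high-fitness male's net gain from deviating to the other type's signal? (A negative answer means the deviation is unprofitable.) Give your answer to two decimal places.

1.90

Playing d = 11.9 the high-fitness male receives 48.2 − 3.0 × 11.9 = 12.5.
Deviating to d = 0 yields 14.4 instead.
Gain from deviating: 14.4 − 12.5 = 1.90.
The gain is positive, so the high-fitness type's incentive-compatibility constraint is violated — this profile is not a separating equilibrium.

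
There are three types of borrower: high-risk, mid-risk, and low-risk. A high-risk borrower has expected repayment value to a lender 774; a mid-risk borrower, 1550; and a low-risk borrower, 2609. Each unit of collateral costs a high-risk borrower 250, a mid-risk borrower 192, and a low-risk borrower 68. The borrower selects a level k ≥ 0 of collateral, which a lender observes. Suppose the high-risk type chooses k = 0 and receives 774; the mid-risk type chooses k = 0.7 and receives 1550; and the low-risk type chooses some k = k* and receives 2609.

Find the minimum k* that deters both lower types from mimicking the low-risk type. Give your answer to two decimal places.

Mid-risk type (on-path payoff 1550 − 192×0.7 = 1415.6) won't mimic when 1415.6 ≥ 2609 − 192·k*, i.e. k* ≥ 6.22.
High-risk type (on-path payoff 774) won't mimic when 774 ≥ 2609 − 250·k*, i.e. k* ≥ 7.34.
Both must hold, so k* = max(7.34, 6.22) = 7.34. The high-risk type's constraint binds.

7.34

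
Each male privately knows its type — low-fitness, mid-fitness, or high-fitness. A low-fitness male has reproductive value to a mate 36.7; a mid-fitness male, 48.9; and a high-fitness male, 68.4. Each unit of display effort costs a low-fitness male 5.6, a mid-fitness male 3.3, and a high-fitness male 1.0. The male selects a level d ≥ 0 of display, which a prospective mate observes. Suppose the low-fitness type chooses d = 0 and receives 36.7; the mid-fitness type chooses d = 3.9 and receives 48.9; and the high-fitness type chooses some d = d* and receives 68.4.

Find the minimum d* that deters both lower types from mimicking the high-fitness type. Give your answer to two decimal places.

Low-fitness type (on-path payoff 36.7) won't mimic when 36.7 ≥ 68.4 − 5.6·d*, i.e. d* ≥ 5.66.
Mid-fitness type (on-path payoff 48.9 − 3.3×3.9 = 36.03) won't mimic when 36.03 ≥ 68.4 − 3.3·d*, i.e. d* ≥ 9.81.
Both must hold, so d* = max(5.66, 9.81) = 9.81. The mid-fitness type's constraint binds.

9.81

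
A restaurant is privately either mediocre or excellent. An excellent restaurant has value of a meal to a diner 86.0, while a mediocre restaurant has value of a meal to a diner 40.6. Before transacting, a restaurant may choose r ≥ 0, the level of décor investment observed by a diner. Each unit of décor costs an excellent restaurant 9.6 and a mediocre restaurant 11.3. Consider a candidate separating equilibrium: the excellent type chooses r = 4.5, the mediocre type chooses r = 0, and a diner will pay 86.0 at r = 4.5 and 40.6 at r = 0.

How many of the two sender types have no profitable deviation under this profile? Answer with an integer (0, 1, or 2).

2

Mediocre type: stay at 0 → 40.6; mimic → 86.0 − 11.3 × 4.5 = 35.15. IC holds (40.6 ≥ 35.15).
Excellent type: signal → 86.0 − 9.6 × 4.5 = 42.8; deviate to 0 → 40.6. IC holds (42.8 ≥ 40.6).
2 of 2 constraints hold, so this is a separating equilibrium.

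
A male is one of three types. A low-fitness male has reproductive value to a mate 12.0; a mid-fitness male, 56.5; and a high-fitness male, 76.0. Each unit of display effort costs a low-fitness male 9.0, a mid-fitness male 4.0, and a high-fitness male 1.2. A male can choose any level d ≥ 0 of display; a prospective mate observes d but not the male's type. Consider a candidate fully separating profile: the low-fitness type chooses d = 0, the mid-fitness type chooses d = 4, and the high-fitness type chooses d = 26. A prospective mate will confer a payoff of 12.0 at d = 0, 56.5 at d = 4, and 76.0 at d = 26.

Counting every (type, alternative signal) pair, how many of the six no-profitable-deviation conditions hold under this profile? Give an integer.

4

Mid-fitness (own payoff 56.5 − 4.0×4 = 40.5): to d=0 gives 12.0 → no gain ✓; to d=26 gives 76.0 − 4.0×26 = -28 → no gain ✓.
High-fitness (own payoff 76.0 − 1.2×26 = 44.8): to d=0 gives 12.0 → no gain ✓; to d=4 gives 56.5 − 1.2×4 = 51.7 → profitable ✗.
Low-fitness (own payoff 12.0): to d=4 gives 56.5 − 9.0×4 = 20.5 → profitable ✗; to d=26 gives 76.0 − 9.0×26 = -158 → no gain ✓.
4 of the 6 constraints hold; not an equilibrium.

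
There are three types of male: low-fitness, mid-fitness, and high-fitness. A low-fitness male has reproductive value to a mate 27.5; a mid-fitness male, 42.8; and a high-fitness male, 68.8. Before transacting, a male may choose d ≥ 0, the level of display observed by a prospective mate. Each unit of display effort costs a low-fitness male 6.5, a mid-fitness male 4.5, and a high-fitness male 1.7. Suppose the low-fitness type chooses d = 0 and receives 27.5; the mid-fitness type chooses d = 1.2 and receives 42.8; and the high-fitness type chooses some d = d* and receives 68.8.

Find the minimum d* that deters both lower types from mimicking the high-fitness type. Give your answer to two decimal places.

Mid-fitness type (on-path payoff 42.8 − 4.5×1.2 = 37.4) won't mimic when 37.4 ≥ 68.8 − 4.5·d*, i.e. d* ≥ 6.98.
Low-fitness type (on-path payoff 27.5) won't mimic when 27.5 ≥ 68.8 − 6.5·d*, i.e. d* ≥ 6.35.
Both must hold, so d* = max(6.35, 6.98) = 6.98. The mid-fitness type's constraint binds.

6.98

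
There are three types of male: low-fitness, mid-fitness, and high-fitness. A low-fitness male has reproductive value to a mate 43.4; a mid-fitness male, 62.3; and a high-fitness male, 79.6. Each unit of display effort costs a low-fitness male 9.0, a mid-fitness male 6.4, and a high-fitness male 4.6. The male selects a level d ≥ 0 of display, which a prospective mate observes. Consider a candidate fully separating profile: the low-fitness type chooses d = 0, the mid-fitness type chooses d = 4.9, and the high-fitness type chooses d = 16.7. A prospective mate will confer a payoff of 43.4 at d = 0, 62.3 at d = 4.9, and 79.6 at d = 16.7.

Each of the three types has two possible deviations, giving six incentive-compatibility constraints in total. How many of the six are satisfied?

High-fitness (own payoff 79.6 − 4.6×16.7 = 2.78): to d=0 gives 43.4 → profitable ✗; to d=4.9 gives 62.3 − 4.6×4.9 = 39.76 → profitable ✗.
Mid-fitness (own payoff 62.3 − 6.4×4.9 = 30.94): to d=0 gives 43.4 → profitable ✗; to d=16.7 gives 79.6 − 6.4×16.7 = -27.28 → no gain ✓.
Low-fitness (own payoff 43.4): to d=4.9 gives 62.3 − 9.0×4.9 = 18.2 → no gain ✓; to d=16.7 gives 79.6 − 9.0×16.7 = -70.7 → no gain ✓.
3 of the 6 constraints hold; not an equilibrium.

3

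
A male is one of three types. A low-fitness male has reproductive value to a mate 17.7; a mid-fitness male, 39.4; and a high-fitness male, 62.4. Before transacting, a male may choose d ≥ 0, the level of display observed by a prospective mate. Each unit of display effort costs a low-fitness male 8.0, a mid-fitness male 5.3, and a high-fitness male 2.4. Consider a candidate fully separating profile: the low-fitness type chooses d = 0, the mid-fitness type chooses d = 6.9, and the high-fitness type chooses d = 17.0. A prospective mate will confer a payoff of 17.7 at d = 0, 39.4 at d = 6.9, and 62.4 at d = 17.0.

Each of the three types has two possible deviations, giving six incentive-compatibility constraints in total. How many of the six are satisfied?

High-fitness (own payoff 62.4 − 2.4×17.0 = 21.6): to d=0 gives 17.7 → no gain ✓; to d=6.9 gives 39.4 − 2.4×6.9 = 22.84 → profitable ✗.
Mid-fitness (own payoff 39.4 − 5.3×6.9 = 2.83): to d=0 gives 17.7 → profitable ✗; to d=17.0 gives 62.4 − 5.3×17.0 = -27.7 → no gain ✓.
Low-fitness (own payoff 17.7): to d=6.9 gives 39.4 − 8.0×6.9 = -15.8 → no gain ✓; to d=17.0 gives 62.4 − 8.0×17.0 = -73.6 → no gain ✓.
4 of the 6 constraints hold; not an equilibrium.

4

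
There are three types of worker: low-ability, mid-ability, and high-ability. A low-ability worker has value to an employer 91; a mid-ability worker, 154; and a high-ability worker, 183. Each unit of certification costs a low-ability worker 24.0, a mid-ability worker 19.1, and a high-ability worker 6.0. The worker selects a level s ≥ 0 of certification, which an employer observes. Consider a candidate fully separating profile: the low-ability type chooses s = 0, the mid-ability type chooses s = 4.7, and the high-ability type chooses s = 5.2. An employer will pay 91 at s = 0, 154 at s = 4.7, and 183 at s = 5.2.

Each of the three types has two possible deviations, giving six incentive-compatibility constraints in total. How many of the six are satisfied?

High-ability (own payoff 183 − 6.0×5.2 = 151.8): to s=0 gives 91 → no gain ✓; to s=4.7 gives 154 − 6.0×4.7 = 125.8 → no gain ✓.
Mid-ability (own payoff 154 − 19.1×4.7 = 64.23): to s=0 gives 91 → profitable ✗; to s=5.2 gives 183 − 19.1×5.2 = 83.68 → profitable ✗.
Low-ability (own payoff 91): to s=4.7 gives 154 − 24.0×4.7 = 41.2 → no gain ✓; to s=5.2 gives 183 − 24.0×5.2 = 58.2 → no gain ✓.
4 of the 6 constraints hold; not an equilibrium.

4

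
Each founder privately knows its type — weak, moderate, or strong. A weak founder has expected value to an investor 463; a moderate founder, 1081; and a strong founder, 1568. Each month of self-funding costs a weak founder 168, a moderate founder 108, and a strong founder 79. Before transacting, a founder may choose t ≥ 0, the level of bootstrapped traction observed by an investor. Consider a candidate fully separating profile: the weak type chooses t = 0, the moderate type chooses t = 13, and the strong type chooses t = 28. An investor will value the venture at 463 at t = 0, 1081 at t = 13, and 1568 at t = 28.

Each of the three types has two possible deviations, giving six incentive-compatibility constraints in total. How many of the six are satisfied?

3

Strong (own payoff 1568 − 79×28 = -644): to t=0 gives 463 → profitable ✗; to t=13 gives 1081 − 79×13 = 54 → profitable ✗.
Weak (own payoff 463): to t=13 gives 1081 − 168×13 = -1103 → no gain ✓; to t=28 gives 1568 − 168×28 = -3136 → no gain ✓.
Moderate (own payoff 1081 − 108×13 = -323): to t=0 gives 463 → profitable ✗; to t=28 gives 1568 − 108×28 = -1456 → no gain ✓.
3 of the 6 constraints hold; not an equilibrium.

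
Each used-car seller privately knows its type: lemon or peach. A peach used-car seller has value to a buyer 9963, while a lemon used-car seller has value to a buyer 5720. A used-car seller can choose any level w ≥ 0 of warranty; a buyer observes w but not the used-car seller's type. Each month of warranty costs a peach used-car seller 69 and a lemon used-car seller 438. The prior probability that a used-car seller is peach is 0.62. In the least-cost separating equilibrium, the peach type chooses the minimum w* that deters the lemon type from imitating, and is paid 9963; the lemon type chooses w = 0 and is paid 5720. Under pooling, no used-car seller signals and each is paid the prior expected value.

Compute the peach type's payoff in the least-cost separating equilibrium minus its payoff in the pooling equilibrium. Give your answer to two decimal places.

943.92

Least-cost separating signal: w* solves 5720 = 9963 − 438·w*, so w* = (9963 − 5720)/438 ≈ 9.6872.
Peach type's separating payoff: 9963 − 69 × w* = 9963 − 69 × (9963 − 5720)/438 = 9963 − 292767/438 ≈ 9294.5822.
Pooling payoff: 0.62 × 9963 + 0.38 × 5720 = 8350.66.
Difference: 9294.5822 − 8350.66 = 943.9222, i.e. 943.92 to two decimal places.
The peach type prefers to separate.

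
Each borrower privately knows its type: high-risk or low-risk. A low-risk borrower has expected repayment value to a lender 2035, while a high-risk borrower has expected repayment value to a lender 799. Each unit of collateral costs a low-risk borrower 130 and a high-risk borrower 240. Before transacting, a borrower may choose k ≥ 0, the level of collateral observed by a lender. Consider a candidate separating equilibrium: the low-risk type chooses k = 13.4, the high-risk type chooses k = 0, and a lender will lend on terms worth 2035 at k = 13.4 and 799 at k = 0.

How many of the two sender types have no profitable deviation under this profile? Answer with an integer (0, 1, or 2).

1

High-risk type: stay at 0 → 799; mimic → 2035 − 240 × 13.4 = -1181. IC holds (799 ≥ -1181).
Low-risk type: signal → 2035 − 130 × 13.4 = 293; deviate to 0 → 799. IC fails (293 < 799).
1 of 2 constraints hold, so this profile is not an equilibrium.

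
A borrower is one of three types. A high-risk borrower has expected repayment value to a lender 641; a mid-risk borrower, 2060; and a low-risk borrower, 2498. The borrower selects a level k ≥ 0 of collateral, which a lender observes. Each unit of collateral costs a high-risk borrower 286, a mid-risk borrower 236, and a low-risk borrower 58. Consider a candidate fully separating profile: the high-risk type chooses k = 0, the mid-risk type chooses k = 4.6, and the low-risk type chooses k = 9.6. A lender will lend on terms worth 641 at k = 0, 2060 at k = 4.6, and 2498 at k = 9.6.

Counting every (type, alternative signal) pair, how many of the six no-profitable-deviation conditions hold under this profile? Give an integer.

5

Low-risk (own payoff 2498 − 58×9.6 = 1941.2): to k=0 gives 641 → no gain ✓; to k=4.6 gives 2060 − 58×4.6 = 1793.2 → no gain ✓.
Mid-risk (own payoff 2060 − 236×4.6 = 974.4): to k=0 gives 641 → no gain ✓; to k=9.6 gives 2498 − 236×9.6 = 232.4 → no gain ✓.
High-risk (own payoff 641): to k=4.6 gives 2060 − 286×4.6 = 744.4 → profitable ✗; to k=9.6 gives 2498 − 286×9.6 = -247.6 → no gain ✓.
5 of the 6 constraints hold; not an equilibrium.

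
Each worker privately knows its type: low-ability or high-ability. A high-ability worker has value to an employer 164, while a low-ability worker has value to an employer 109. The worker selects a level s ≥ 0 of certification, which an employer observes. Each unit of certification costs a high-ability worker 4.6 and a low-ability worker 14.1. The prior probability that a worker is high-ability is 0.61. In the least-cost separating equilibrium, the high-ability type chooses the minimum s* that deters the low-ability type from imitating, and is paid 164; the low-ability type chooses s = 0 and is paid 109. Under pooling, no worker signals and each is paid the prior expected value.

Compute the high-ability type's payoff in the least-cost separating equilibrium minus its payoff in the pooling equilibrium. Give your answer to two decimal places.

3.51

Least-cost separating signal: s* solves 109 = 164 − 14.1·s*, so s* = (164 − 109)/14.1 ≈ 3.9007.
High-ability type's separating payoff: 164 − 4.6 × s* = 164 − 4.6 × (164 − 109)/14.1 = 164 − 253/14.1 ≈ 146.0567.
Pooling payoff: 0.61 × 164 + 0.39 × 109 = 142.55.
Difference: 146.0567 − 142.55 = 3.5067, i.e. 3.51 to two decimal places.
The high-ability type prefers to separate.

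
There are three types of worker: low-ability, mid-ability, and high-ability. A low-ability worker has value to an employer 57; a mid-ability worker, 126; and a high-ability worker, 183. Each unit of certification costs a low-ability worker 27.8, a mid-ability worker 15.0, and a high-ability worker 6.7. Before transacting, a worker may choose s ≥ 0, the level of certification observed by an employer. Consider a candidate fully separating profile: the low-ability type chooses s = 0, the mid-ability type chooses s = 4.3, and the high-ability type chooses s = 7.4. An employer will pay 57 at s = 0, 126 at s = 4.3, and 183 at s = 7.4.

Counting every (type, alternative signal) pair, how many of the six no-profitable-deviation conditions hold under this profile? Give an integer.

Mid-ability (own payoff 126 − 15.0×4.3 = 61.5): to s=0 gives 57 → no gain ✓; to s=7.4 gives 183 − 15.0×7.4 = 72 → profitable ✗.
Low-ability (own payoff 57): to s=4.3 gives 126 − 27.8×4.3 = 6.46 → no gain ✓; to s=7.4 gives 183 − 27.8×7.4 = -22.72 → no gain ✓.
High-ability (own payoff 183 − 6.7×7.4 = 133.42): to s=0 gives 57 → no gain ✓; to s=4.3 gives 126 − 6.7×4.3 = 97.19 → no gain ✓.
5 of the 6 constraints hold; not an equilibrium.

5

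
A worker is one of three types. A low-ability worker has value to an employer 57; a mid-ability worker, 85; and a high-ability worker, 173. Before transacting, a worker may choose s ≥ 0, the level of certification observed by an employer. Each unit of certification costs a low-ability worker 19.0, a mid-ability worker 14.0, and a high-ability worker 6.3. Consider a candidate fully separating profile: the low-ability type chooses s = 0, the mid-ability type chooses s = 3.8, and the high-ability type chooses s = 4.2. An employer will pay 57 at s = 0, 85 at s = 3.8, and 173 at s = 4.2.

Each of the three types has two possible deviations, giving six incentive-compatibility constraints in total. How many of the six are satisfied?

3

High-ability (own payoff 173 − 6.3×4.2 = 146.54): to s=0 gives 57 → no gain ✓; to s=3.8 gives 85 − 6.3×3.8 = 61.06 → no gain ✓.
Mid-ability (own payoff 85 − 14.0×3.8 = 31.8): to s=0 gives 57 → profitable ✗; to s=4.2 gives 173 − 14.0×4.2 = 114.2 → profitable ✗.
Low-ability (own payoff 57): to s=3.8 gives 85 − 19.0×3.8 = 12.8 → no gain ✓; to s=4.2 gives 173 − 19.0×4.2 = 93.2 → profitable ✗.
3 of the 6 constraints hold; not an equilibrium.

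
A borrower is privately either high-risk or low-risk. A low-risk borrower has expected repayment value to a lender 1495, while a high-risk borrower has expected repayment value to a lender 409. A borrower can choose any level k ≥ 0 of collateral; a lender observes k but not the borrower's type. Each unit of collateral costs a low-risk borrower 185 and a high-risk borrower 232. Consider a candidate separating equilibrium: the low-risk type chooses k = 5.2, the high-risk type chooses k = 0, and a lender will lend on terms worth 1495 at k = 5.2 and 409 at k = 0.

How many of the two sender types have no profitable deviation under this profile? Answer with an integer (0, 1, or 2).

2

Low-risk type: signal → 1495 − 185 × 5.2 = 533; deviate to 0 → 409. IC holds (533 ≥ 409).
High-risk type: stay at 0 → 409; mimic → 1495 − 232 × 5.2 = 288.6. IC holds (409 ≥ 288.6).
2 of 2 constraints hold, so this is a separating equilibrium.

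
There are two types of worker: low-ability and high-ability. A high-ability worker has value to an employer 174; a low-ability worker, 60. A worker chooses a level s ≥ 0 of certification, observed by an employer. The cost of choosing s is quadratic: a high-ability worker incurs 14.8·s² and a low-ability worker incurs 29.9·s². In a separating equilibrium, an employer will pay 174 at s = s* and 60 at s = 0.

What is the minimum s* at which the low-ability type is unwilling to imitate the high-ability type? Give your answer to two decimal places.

The low-ability type at s = 0 receives 60; imitating at s* yields 174 − 29.9·s*².
Indifference: 60 = 174 − 29.9·s*², so s*² = (174 − 60) / 29.9 ≈ 3.8127.
s* = √3.8127 ≈ 1.95.

1.95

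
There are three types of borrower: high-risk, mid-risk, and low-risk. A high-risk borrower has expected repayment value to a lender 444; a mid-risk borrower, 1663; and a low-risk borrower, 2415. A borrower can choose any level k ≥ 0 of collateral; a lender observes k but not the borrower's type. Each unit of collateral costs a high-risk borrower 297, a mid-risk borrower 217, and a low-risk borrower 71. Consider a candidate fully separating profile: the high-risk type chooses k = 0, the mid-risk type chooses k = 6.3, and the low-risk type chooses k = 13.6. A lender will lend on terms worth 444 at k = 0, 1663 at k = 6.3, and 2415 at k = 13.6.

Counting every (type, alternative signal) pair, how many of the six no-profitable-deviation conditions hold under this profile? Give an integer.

Low-risk (own payoff 2415 − 71×13.6 = 1449.4): to k=0 gives 444 → no gain ✓; to k=6.3 gives 1663 − 71×6.3 = 1215.7 → no gain ✓.
High-risk (own payoff 444): to k=6.3 gives 1663 − 297×6.3 = -208.1 → no gain ✓; to k=13.6 gives 2415 − 297×13.6 = -1624.2 → no gain ✓.
Mid-risk (own payoff 1663 − 217×6.3 = 295.9): to k=0 gives 444 → profitable ✗; to k=13.6 gives 2415 − 217×13.6 = -536.2 → no gain ✓.
5 of the 6 constraints hold; not an equilibrium.

5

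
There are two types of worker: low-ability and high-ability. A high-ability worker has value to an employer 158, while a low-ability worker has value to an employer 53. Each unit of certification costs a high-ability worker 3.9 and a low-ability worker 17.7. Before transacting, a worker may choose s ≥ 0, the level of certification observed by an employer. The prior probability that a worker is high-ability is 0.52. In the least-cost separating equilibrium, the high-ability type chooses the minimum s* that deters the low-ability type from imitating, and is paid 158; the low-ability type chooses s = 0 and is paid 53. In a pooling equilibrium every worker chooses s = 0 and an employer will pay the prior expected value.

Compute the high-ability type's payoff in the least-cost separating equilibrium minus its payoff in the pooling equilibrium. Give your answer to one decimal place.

Least-cost separating signal: s* solves 53 = 158 − 17.7·s*, so s* = (158 − 53)/17.7 ≈ 5.9322.
High-ability type's separating payoff: 158 − 3.9 × s* = 158 − 3.9 × (158 − 53)/17.7 = 158 − 409.5/17.7 ≈ 134.864.
Pooling payoff: 0.52 × 158 + 0.48 × 53 = 107.6.
Difference: 134.864 − 107.6 = 27.264, i.e. 27.3 to one decimal place.
The high-ability type prefers to separate.

27.3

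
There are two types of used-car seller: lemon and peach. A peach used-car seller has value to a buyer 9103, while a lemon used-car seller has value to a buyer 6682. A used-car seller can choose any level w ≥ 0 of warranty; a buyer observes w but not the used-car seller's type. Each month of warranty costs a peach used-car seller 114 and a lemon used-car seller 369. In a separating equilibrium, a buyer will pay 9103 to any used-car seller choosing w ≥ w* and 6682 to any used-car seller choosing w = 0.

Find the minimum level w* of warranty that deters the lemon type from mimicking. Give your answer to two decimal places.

A lemon used-car seller choosing w = 0 receives 6682.
Imitating at w* instead would pay 9103 at cost 369·w*, netting 9103 − 369·w*.
Indifference: 6682 = 9103 − 369·w*, so w* = (9103 − 6682) / 369 ≈ 6.56.
At w* the lemon type's incentive constraint just binds; the peach type strictly prefers w* since its per-unit cost is lower.

6.56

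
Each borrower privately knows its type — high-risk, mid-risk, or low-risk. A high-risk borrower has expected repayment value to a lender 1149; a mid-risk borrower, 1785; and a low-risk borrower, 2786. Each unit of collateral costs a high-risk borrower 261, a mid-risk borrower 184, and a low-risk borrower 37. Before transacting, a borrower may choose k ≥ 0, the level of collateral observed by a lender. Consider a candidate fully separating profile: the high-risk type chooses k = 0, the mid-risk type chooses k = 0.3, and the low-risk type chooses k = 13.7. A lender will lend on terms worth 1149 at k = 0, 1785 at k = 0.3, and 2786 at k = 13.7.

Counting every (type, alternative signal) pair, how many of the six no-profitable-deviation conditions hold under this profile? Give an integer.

5

Mid-risk (own payoff 1785 − 184×0.3 = 1729.8): to k=0 gives 1149 → no gain ✓; to k=13.7 gives 2786 − 184×13.7 = 265.2 → no gain ✓.
High-risk (own payoff 1149): to k=0.3 gives 1785 − 261×0.3 = 1706.7 → profitable ✗; to k=13.7 gives 2786 − 261×13.7 = -789.7 → no gain ✓.
Low-risk (own payoff 2786 − 37×13.7 = 2279.1): to k=0 gives 1149 → no gain ✓; to k=0.3 gives 1785 − 37×0.3 = 1773.9 → no gain ✓.
5 of the 6 constraints hold; not an equilibrium.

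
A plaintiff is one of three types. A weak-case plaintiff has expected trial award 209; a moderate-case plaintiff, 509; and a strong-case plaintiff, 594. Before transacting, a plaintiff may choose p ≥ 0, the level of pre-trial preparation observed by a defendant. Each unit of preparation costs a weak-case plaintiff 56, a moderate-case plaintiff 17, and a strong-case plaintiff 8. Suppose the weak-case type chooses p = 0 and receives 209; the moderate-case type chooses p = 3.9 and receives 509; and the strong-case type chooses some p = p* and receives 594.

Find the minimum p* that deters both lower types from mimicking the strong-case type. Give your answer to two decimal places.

Weak-case type (on-path payoff 209) won't mimic when 209 ≥ 594 − 56·p*, i.e. p* ≥ 6.88.
Moderate-case type (on-path payoff 509 − 17×3.9 = 442.7) won't mimic when 442.7 ≥ 594 − 17·p*, i.e. p* ≥ 8.90.
Both must hold, so p* = max(6.88, 8.90) = 8.90. The moderate-case type's constraint binds.

8.90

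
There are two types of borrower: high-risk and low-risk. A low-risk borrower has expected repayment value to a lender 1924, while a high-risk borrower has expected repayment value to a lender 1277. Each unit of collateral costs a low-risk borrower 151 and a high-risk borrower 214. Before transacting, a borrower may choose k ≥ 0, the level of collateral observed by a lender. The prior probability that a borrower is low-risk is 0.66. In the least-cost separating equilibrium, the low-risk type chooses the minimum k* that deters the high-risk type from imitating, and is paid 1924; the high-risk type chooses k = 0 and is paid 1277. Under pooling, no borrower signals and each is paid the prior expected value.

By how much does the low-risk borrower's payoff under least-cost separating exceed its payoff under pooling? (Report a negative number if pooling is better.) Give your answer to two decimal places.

-236.55

Least-cost separating signal: k* solves 1277 = 1924 − 214·k*, so k* = (1924 − 1277)/214 ≈ 3.0234.
Low-risk type's separating payoff: 1924 − 151 × k* = 1924 − 151 × (1924 − 1277)/214 = 1924 − 97697/214 ≈ 1467.4720.
Pooling payoff: 0.66 × 1924 + 0.34 × 1277 = 1704.02.
Difference: 1467.4720 − 1704.02 = -236.548, i.e. -236.55 to two decimal places.
The low-risk type would prefer the pooling outcome.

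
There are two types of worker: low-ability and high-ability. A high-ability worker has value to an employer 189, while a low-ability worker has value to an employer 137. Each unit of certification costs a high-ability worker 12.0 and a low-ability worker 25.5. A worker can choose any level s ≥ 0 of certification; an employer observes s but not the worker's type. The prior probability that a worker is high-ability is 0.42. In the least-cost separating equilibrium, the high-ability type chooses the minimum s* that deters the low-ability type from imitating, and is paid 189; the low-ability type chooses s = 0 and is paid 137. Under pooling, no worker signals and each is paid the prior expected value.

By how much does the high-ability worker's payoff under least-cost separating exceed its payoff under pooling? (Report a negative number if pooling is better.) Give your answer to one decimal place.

5.7

Least-cost separating signal: s* solves 137 = 189 − 25.5·s*, so s* = (189 − 137)/25.5 ≈ 2.0392.
High-ability type's separating payoff: 189 − 12.0 × s* = 189 − 12.0 × (189 − 137)/25.5 = 189 − 624/25.5 ≈ 164.529.
Pooling payoff: 0.42 × 189 + 0.58 × 137 = 158.84.
Difference: 164.529 − 158.84 = 5.689, i.e. 5.7 to one decimal place.
The high-ability type prefers to separate.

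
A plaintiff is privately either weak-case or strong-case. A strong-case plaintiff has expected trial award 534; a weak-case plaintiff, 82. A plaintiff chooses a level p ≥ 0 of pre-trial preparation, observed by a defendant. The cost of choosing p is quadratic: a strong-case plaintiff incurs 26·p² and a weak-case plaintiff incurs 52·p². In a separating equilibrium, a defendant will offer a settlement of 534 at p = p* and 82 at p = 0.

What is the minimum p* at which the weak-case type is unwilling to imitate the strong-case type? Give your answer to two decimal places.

2.95

The weak-case type at p = 0 receives 82; imitating at p* yields 534 − 52·p*².
Indifference: 82 = 534 − 52·p*², so p*² = (534 − 82) / 52 ≈ 8.6923.
p* = √8.6923 ≈ 2.95.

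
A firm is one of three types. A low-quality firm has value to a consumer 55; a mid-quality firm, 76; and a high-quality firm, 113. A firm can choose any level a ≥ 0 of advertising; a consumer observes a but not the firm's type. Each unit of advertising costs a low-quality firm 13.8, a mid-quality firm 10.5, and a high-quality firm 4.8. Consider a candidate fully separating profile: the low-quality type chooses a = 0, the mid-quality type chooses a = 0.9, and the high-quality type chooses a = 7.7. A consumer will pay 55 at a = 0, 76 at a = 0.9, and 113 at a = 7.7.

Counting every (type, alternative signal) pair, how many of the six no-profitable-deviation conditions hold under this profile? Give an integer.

Low-quality (own payoff 55): to a=0.9 gives 76 − 13.8×0.9 = 63.58 → profitable ✗; to a=7.7 gives 113 − 13.8×7.7 = 6.74 → no gain ✓.
Mid-quality (own payoff 76 − 10.5×0.9 = 66.55): to a=0 gives 55 → no gain ✓; to a=7.7 gives 113 − 10.5×7.7 = 32.15 → no gain ✓.
High-quality (own payoff 113 − 4.8×7.7 = 76.04): to a=0 gives 55 → no gain ✓; to a=0.9 gives 76 − 4.8×0.9 = 71.68 → no gain ✓.
5 of the 6 constraints hold; not an equilibrium.

5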